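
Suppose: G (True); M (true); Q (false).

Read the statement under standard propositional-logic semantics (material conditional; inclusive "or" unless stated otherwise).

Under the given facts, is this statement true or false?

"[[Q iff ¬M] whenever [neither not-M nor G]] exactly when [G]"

The statement is true.

Values: M=T, G=T, Q=F.
This is ((¬M ↓ G) → (Q ↔ ¬M)) ↔ G.

¬M = ¬T = F
¬M ↓ G = F ↓ T = F
¬M = ¬T = F
Q ↔ ¬M = F ↔ F = T
(¬M ↓ G) → (Q ↔ ¬M) = F → T = T
((¬M ↓ G) → (Q ↔ ¬M)) ↔ G = T ↔ T = T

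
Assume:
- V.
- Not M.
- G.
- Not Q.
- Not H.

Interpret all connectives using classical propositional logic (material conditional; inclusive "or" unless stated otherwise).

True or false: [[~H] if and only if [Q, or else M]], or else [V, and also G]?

True

In symbols: (¬H ↔ (Q ∨ M)) ∨ (V ∧ G)

¬H = ¬F = T
Q ∨ M = F ∨ F = F
¬H ↔ (Q ∨ M) = T ↔ F = F
V ∧ G = T ∧ T = T
(¬H ↔ (Q ∨ M)) ∨ (V ∧ G) = F ∨ T = T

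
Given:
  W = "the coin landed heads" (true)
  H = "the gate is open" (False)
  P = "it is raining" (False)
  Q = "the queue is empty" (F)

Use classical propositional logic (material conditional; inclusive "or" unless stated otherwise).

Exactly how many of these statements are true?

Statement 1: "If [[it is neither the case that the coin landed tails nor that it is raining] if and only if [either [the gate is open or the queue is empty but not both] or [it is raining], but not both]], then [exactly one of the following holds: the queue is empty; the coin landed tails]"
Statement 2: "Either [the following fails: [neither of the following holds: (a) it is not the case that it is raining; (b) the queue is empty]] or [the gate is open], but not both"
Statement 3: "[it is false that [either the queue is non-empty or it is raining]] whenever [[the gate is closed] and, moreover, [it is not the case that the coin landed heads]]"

3

Statement 1: Formalization: ((not W nor P) iff ((H xor Q) xor P)) -> (Q xor not W)

not W = not True = False
not W nor P = False nor False = True
H xor Q = False xor False = False
(H xor Q) xor P = False xor False = False
(not W nor P) iff ((H xor Q) xor P) = True iff False = False
not W = not True = False
Q xor not W = False xor False = False
((not W nor P) iff ((H xor Q) xor P)) -> (Q xor not W) = False -> False = True
Thus Statement 1 is true.

Statement 2: Formalization: not (not P nor Q) xor H

not P = not False = True
not P nor Q = True nor False = False
not (not P nor Q) = not False = True
not (not P nor Q) xor H = True xor False = True
Hence Statement 2 is true.

Statement 3: In symbols: (not H and not W) -> not (not Q or P)

not H = not False = True
not W = not True = False
not H and not W = True and False = False
not Q = not False = True
not Q or P = True or False = True
not (not Q or P) = not True = False
(not H and not W) -> not (not Q or P) = False -> False = True
So Statement 3 is true.

3 of the 3 statements are true.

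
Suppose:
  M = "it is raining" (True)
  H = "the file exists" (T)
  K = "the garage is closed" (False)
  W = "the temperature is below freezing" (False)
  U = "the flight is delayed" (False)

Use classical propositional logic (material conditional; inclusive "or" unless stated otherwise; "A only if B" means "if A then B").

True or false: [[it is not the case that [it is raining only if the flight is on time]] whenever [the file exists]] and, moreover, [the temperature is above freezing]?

False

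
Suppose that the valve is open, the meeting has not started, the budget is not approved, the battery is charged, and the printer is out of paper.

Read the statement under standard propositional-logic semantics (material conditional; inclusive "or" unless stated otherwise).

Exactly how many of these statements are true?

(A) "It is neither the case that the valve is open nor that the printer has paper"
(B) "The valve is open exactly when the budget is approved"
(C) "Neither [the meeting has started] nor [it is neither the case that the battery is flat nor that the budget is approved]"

Let P = "the valve is open" (True), U = "the printer has paper" (False), W = "the budget is approved" (False), D = "the meeting has started" (False), M = "the battery is charged" (True).

(A): Parsed as P nor U

P nor U = True nor False = False
Hence (A) is false.

(B): Parsed as P iff W

P iff W = True iff False = False
Thus (B) is false.

(C): In symbols: D nor (not M nor W)

not M = not True = False
not M nor W = False nor False = True
D nor (not M nor W) = False nor True = False
Hence (C) is false.

0 of the 3 statements are true (none).

0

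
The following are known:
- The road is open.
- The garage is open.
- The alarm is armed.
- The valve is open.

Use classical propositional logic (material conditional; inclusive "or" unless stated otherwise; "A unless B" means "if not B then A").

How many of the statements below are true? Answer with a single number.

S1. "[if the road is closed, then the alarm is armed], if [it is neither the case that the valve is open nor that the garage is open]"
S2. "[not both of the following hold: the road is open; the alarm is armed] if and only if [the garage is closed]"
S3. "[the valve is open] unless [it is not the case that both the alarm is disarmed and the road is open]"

3

Let M = "the valve is open" (T), S = "the garage is closed" (F), G = "the road is closed" (F), Q = "the alarm is armed" (T).

S1: In symbols: (M nor ~S) -> (G -> Q)

~S = ~F = T
M nor ~S = T nor T = F
G -> Q = F -> T = T
(M nor ~S) -> (G -> Q) = F -> T = T
Hence S1 is true.

S2: Formalization: (~G nand Q) <-> S

~G = ~F = T
~G nand Q = T nand T = F
(~G nand Q) <-> S = F <-> F = T
Hence S2 is true.

S3: Parsed as M | (~Q nand ~G)

~Q = ~T = F
~G = ~F = T
~Q nand ~G = F nand T = T
M | (~Q nand ~G) = T | T = T
So S3 is true.

True statements: 3 (S1, S2, S3).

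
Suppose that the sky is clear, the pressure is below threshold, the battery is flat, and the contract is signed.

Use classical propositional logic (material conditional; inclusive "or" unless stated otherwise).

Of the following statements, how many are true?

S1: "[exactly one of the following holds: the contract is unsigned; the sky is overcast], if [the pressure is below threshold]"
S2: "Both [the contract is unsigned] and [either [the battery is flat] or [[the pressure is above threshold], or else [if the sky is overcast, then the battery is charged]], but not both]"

Let Q = "the pressure is above threshold" (False), S = "the contract is signed" (True), P = "the sky is overcast" (False), R = "the battery is charged" (False).

S1: Formalization: not Q -> (not S xor P)

not Q = not False = True
not S = not True = False
not S xor P = False xor False = False
not Q -> (not S xor P) = True -> False = False
Thus S1 is false.

S2: This is not S and (not R xor (Q or (P -> R))).

not S = not True = False
not R = not False = True
P -> R = False -> False = True
Q or (P -> R) = False or True = True
not R xor (Q or (P -> R)) = True xor True = False
not S and (not R xor (Q or (P -> R))) = False and False = False
Hence S2 is false.

Count: 0.

0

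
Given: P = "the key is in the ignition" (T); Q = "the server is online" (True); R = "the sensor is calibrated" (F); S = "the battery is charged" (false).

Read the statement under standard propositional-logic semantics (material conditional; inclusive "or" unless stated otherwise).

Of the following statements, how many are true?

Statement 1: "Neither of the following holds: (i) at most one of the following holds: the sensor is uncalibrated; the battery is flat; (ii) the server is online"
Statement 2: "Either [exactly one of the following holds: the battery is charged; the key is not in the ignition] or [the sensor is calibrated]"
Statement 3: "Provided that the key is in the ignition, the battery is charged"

0

Statement 1: In symbols: (¬R ↑ ¬S) ↓ Q

¬R = ¬F = T
¬S = ¬F = T
¬R ↑ ¬S = T ↑ T = F
(¬R ↑ ¬S) ↓ Q = F ↓ T = F
So Statement 1 is false.

Statement 2: This is (S ⊕ ¬P) ∨ R.

¬P = ¬T = F
S ⊕ ¬P = F ⊕ F = F
(S ⊕ ¬P) ∨ R = F ∨ F = F
Thus Statement 2 is false.

Statement 3: Parsed as P → S

P → S = T → F = F
Thus Statement 3 is false.

0 of the 3 statements are true (none).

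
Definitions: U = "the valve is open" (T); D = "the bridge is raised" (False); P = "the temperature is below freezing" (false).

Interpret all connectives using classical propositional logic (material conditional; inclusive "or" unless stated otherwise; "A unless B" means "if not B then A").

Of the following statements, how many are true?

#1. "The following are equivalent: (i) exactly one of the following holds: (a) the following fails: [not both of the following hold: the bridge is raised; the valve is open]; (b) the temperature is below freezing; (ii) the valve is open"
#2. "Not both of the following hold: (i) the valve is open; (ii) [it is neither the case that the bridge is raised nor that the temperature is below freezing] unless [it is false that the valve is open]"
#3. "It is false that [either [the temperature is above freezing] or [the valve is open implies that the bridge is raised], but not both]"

0

#1: Parsed as (~(D nand U) xor P) <-> U

D nand U = F nand T = T
~(D nand U) = ~T = F
~(D nand U) xor P = F xor F = F
(~(D nand U) xor P) <-> U = F <-> T = F
Hence #1 is false.

#2: This is U nand ((D nor P) | ~U).

D nor P = F nor F = T
~U = ~T = F
(D nor P) | ~U = T | F = T
U nand ((D nor P) | ~U) = T nand T = F
Thus #2 is false.

#3: In symbols: ~(~P xor (U -> D))

~P = ~F = T
U -> D = T -> F = F
~P xor (U -> D) = T xor F = T
~(~P xor (U -> D)) = ~T = F
So #3 is false.

True statements: 0 (none).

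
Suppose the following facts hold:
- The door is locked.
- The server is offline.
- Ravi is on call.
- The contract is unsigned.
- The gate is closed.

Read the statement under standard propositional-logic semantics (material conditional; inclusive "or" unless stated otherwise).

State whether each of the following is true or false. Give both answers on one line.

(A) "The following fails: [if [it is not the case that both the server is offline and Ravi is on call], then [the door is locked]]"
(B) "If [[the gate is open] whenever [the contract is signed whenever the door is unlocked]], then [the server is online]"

(A) False / (B) True

Let L = "the server is online" (F), D = "Ravi is on call" (T), V = "the door is locked" (T), M = "the contract is signed" (F), G = "the gate is open" (F).

(A): Parsed as ¬((¬L ↑ D) → V)

¬L = ¬F = T
¬L ↑ D = T ↑ T = F
(¬L ↑ D) → V = F → T = T
¬((¬L ↑ D) → V) = ¬T = F
Hence (A) is false.

(B): In symbols: ((¬V → M) → G) → L

¬V = ¬T = F
¬V → M = F → F = T
(¬V → M) → G = T → F = F
((¬V → M) → G) → L = F → F = T
Hence (B) is true.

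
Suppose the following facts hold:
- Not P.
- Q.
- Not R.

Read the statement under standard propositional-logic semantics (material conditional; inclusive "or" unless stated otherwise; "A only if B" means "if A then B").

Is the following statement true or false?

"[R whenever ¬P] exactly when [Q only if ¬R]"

False.

In symbols: (~P -> R) <-> (Q -> ~R)

~P = ~F = T
~P -> R = T -> F = F
~R = ~F = T
Q -> ~R = T -> T = T
(~P -> R) <-> (Q -> ~R) = F <-> T = F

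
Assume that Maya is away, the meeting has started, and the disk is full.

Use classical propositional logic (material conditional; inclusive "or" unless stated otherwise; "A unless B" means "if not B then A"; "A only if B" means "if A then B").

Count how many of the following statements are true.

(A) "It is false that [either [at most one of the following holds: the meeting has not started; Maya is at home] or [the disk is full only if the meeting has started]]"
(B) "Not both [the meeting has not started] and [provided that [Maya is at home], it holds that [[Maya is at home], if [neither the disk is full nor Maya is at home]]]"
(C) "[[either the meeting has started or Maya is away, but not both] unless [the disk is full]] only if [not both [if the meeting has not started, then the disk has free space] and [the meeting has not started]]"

2

Let Q = "the meeting has started" (True), P = "Maya is at home" (False), R = "the disk is full" (True).

(A): Parsed as not ((not Q nand P) or (R -> Q))

not Q = not True = False
not Q nand P = False nand False = True
R -> Q = True -> True = True
(not Q nand P) or (R -> Q) = True or True = True
not ((not Q nand P) or (R -> Q)) = not True = False
Hence (A) is false.

(B): This is not Q nand (P -> ((R nor P) -> P)).

not Q = not True = False
R nor P = True nor False = False
(R nor P) -> P = False -> False = True
P -> ((R nor P) -> P) = False -> True = True
not Q nand (P -> ((R nor P) -> P)) = False nand True = True
Hence (B) is true.

(C): This is ((Q xor not P) or R) -> ((not Q -> not R) nand not Q).

not P = not False = True
Q xor not P = True xor True = False
(Q xor not P) or R = False or True = True
not Q = not True = False
not R = not True = False
not Q -> not R = False -> False = True
not Q = not True = False
(not Q -> not R) nand not Q = True nand False = True
((Q xor not P) or R) -> ((not Q -> not R) nand not Q) = True -> True = True
So (C) is true.

Count: 2.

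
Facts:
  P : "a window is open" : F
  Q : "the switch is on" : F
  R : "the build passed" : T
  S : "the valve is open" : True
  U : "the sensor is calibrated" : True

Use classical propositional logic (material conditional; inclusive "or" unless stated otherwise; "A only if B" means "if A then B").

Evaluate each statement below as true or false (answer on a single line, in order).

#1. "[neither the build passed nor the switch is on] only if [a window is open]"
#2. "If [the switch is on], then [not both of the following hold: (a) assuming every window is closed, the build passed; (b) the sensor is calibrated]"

#1 T, #2 T

#1: In symbols: (R ↓ Q) → P

R ↓ Q = T ↓ F = F
(R ↓ Q) → P = F → F = T
Thus #1 is true.

#2: In symbols: Q → ((¬P → R) ↑ U)

¬P = ¬F = T
¬P → R = T → T = T
(¬P → R) ↑ U = T ↑ T = F
Q → ((¬P → R) ↑ U) = F → F = T
Hence #2 is true.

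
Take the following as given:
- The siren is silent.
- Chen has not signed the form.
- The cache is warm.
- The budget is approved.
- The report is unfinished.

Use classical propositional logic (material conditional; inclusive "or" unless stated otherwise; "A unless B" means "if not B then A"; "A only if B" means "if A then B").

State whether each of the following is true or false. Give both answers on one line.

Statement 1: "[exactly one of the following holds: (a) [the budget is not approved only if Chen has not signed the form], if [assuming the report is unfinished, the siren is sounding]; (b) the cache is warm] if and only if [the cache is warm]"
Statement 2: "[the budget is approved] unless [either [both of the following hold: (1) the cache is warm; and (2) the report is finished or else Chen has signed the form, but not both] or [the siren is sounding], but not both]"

Statement 1 F, Statement 2 T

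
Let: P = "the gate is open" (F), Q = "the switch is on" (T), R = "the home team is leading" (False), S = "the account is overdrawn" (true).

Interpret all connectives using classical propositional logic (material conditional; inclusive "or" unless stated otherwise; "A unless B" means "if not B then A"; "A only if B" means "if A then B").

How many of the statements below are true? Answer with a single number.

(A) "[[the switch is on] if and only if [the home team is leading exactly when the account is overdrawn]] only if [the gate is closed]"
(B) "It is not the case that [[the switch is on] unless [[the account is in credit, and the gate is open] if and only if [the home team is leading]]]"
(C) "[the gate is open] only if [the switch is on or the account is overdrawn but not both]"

2

(A): Formalization: (Q ↔ (R ↔ S)) → ¬P

R ↔ S = F ↔ T = F
Q ↔ (R ↔ S) = T ↔ F = F
¬P = ¬F = T
(Q ↔ (R ↔ S)) → ¬P = F → T = T
Thus (A) is true.

(B): This is ¬(Q ∨ ((¬S ∧ P) ↔ R)).

¬S = ¬T = F
¬S ∧ P = F ∧ F = F
(¬S ∧ P) ↔ R = F ↔ F = T
Q ∨ ((¬S ∧ P) ↔ R) = T ∨ T = T
¬(Q ∨ ((¬S ∧ P) ↔ R)) = ¬T = F
Thus (B) is false.

(C): This is P → (Q ⊕ S).

Q ⊕ S = T ⊕ T = F
P → (Q ⊕ S) = F → F = T
Hence (C) is true.

2 of the 3 statements are true ((A), (C)).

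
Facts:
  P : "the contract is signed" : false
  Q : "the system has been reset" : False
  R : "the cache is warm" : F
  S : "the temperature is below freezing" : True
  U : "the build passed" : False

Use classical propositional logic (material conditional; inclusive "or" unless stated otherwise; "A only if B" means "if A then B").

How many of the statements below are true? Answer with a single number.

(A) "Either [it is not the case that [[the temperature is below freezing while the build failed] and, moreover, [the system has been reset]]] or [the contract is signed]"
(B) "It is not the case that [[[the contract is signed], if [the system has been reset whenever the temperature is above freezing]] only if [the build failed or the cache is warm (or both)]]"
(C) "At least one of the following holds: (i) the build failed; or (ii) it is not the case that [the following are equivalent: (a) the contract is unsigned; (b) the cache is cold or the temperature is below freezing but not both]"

2

(A): Parsed as not ((S and not U) and Q) or P

not U = not False = True
S and not U = True and True = True
(S and not U) and Q = True and False = False
not ((S and not U) and Q) = not False = True
not ((S and not U) and Q) or P = True or False = True
Thus (A) is true.

(B): This is not (((not S -> Q) -> P) -> (not U or R)).

not S = not True = False
not S -> Q = False -> False = True
(not S -> Q) -> P = True -> False = False
not U = not False = True
not U or R = True or False = True
((not S -> Q) -> P) -> (not U or R) = False -> True = True
not (((not S -> Q) -> P) -> (not U or R)) = not True = False
So (B) is false.

(C): This is not U or not (not P iff (not R xor S)).

not U = not False = True
not P = not False = True
not R = not False = True
not R xor S = True xor True = False
not P iff (not R xor S) = True iff False = False
not (not P iff (not R xor S)) = not False = True
not U or not (not P iff (not R xor S)) = True or True = True
Thus (C) is true.

Count: 2.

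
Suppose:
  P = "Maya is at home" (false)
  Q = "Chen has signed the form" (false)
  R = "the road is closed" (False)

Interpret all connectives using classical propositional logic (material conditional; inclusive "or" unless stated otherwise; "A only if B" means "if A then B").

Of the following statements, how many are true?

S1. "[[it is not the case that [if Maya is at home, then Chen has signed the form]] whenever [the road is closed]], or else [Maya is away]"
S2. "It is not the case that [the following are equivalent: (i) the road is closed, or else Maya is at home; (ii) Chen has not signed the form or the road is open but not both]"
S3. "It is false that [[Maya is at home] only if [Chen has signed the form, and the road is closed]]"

S1: In symbols: (R -> not (P -> Q)) or not P

P -> Q = False -> False = True
not (P -> Q) = not True = False
R -> not (P -> Q) = False -> False = True
not P = not False = True
(R -> not (P -> Q)) or not P = True or True = True
So S1 is true.

S2: Formalization: not ((R or P) iff (not Q xor not R))

R or P = False or False = False
not Q = not False = True
not R = not False = True
not Q xor not R = True xor True = False
(R or P) iff (not Q xor not R) = False iff False = True
not ((R or P) iff (not Q xor not R)) = not True = False
Hence S2 is false.

S3: This is not (P -> (Q and R)).

Q and R = False and False = False
P -> (Q and R) = False -> False = True
not (P -> (Q and R)) = not True = False
Hence S3 is false.

True statements: 1.

1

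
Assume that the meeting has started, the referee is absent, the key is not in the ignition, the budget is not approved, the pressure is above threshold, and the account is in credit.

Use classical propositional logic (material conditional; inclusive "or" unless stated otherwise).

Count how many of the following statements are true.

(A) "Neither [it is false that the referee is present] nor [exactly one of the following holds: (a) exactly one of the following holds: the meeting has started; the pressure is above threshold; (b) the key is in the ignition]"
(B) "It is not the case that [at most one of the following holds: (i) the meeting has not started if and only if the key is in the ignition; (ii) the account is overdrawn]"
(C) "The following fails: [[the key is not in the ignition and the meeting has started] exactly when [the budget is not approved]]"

0

Let Q = "the referee is present" (F), P = "the meeting has started" (T), U = "the pressure is above threshold" (T), R = "the key is in the ignition" (F), V = "the account is overdrawn" (F), S = "the budget is approved" (F).

(A): In symbols: ¬Q ↓ ((P ⊕ U) ⊕ R)

¬Q = ¬F = T
P ⊕ U = T ⊕ T = F
(P ⊕ U) ⊕ R = F ⊕ F = F
¬Q ↓ ((P ⊕ U) ⊕ R) = T ↓ F = F
Hence (A) is false.

(B): Parsed as ¬((¬P ↔ R) ↑ V)

¬P = ¬T = F
¬P ↔ R = F ↔ F = T
(¬P ↔ R) ↑ V = T ↑ F = T
¬((¬P ↔ R) ↑ V) = ¬T = F
So (B) is false.

(C): This is ¬((¬R ∧ P) ↔ ¬S).

¬R = ¬F = T
¬R ∧ P = T ∧ T = T
¬S = ¬F = T
(¬R ∧ P) ↔ ¬S = T ↔ T = T
¬((¬R ∧ P) ↔ ¬S) = ¬T = F
Hence (C) is false.

True statements: 0 (none).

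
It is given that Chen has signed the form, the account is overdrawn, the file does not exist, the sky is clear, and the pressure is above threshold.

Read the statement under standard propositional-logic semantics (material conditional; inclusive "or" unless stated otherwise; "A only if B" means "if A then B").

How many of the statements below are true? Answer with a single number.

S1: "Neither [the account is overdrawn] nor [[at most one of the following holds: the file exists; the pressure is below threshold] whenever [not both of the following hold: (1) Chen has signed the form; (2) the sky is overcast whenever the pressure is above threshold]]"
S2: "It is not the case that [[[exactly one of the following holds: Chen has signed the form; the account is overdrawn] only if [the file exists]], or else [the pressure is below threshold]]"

0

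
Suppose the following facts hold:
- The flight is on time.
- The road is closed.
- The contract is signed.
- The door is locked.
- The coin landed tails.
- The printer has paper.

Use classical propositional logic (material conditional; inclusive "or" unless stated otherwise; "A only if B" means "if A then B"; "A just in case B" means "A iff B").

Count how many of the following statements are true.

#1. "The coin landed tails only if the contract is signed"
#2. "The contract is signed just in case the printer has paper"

2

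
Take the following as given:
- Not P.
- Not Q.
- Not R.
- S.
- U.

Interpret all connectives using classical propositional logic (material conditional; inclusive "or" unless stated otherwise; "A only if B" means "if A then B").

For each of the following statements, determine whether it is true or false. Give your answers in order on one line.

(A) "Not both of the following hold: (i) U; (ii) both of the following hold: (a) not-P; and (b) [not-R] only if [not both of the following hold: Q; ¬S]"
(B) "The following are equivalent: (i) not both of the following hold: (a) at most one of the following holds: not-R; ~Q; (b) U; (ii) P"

(A) F / (B) F

(A): This is U nand (~P & (~R -> (Q nand ~S))).

~P = ~F = T
~R = ~F = T
~S = ~T = F
Q nand ~S = F nand F = T
~R -> (Q nand ~S) = T -> T = T
~P & (~R -> (Q nand ~S)) = T & T = T
U nand (~P & (~R -> (Q nand ~S))) = T nand T = F
So (A) is false.

(B): This is ((~R nand ~Q) nand U) <-> P.

~R = ~F = T
~Q = ~F = T
~R nand ~Q = T nand T = F
(~R nand ~Q) nand U = F nand T = T
((~R nand ~Q) nand U) <-> P = T <-> F = F
So (B) is false.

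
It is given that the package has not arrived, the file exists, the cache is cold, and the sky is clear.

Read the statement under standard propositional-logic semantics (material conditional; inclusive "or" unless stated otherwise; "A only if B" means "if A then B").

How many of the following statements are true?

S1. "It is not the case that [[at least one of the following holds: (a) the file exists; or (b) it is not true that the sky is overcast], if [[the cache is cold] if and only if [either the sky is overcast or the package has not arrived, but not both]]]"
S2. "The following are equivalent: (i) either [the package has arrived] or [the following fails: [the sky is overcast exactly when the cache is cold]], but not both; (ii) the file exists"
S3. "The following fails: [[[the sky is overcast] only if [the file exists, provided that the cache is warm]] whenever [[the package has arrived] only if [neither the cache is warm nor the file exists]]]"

Let G = "the cache is warm" (F), V = "the sky is overcast" (F), N = "the package has arrived" (F), U = "the file exists" (T).

S1: Parsed as ~((~G <-> (V xor ~N)) -> (U | ~V))

~G = ~F = T
~N = ~F = T
V xor ~N = F xor T = T
~G <-> (V xor ~N) = T <-> T = T
~V = ~F = T
U | ~V = T | T = T
(~G <-> (V xor ~N)) -> (U | ~V) = T -> T = T
~((~G <-> (V xor ~N)) -> (U | ~V)) = ~T = F
So S1 is false.

S2: This is (N xor ~(V <-> ~G)) <-> U.

~G = ~F = T
V <-> ~G = F <-> T = F
~(V <-> ~G) = ~F = T
N xor ~(V <-> ~G) = F xor T = T
(N xor ~(V <-> ~G)) <-> U = T <-> T = T
Hence S2 is true.

S3: Parsed as ~((N -> (G nor U)) -> (V -> (G -> U)))

G nor U = F nor T = F
N -> (G nor U) = F -> F = T
G -> U = F -> T = T
V -> (G -> U) = F -> T = T
(N -> (G nor U)) -> (V -> (G -> U)) = T -> T = T
~((N -> (G nor U)) -> (V -> (G -> U))) = ~T = F
So S3 is false.

Count: 1.

1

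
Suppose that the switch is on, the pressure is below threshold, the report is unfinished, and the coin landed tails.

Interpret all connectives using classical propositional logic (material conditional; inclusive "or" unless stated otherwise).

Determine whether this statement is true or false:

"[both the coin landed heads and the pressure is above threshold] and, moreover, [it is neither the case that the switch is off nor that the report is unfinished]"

Let S = "the coin landed heads" (F), K = "the pressure is above threshold" (F), P = "the switch is on" (T), M = "the report is finished" (F).
Parsed as (S ∧ K) ∧ (¬P ↓ ¬M)

S ∧ K = F ∧ F = F
¬P = ¬T = F
¬M = ¬F = T
¬P ↓ ¬M = F ↓ T = F
(S ∧ K) ∧ (¬P ↓ ¬M) = F ∧ F = F

False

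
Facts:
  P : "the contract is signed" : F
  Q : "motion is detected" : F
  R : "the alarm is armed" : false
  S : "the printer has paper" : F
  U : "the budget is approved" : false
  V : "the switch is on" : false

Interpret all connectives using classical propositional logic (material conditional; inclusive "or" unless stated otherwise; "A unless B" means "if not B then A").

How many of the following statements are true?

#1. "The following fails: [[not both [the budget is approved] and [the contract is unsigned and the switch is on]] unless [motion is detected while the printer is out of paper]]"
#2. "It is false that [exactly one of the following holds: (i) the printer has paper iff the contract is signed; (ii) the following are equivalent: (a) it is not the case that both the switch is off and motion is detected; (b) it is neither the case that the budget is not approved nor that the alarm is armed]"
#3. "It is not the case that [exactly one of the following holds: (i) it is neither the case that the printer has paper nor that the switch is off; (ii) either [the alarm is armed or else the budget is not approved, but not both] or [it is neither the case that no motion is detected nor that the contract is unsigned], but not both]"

0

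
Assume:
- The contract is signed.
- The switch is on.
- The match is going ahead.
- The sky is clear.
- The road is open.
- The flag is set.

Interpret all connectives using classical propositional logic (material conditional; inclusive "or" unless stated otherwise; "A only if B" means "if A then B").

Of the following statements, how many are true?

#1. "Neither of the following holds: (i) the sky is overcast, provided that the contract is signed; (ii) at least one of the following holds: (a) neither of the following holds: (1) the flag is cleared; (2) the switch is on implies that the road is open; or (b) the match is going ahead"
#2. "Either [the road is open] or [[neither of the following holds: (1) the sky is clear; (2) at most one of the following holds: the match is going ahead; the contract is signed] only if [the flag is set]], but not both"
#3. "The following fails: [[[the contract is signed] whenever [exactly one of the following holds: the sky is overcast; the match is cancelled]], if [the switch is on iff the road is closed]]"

Let P = "the contract is signed" (True), S = "the sky is overcast" (False), V = "the flag is set" (True), Q = "the switch is on" (True), U = "the road is closed" (False), R = "the match is cancelled" (False).

#1: Parsed as (P -> S) nor ((not V nor (Q -> not U)) or not R)

P -> S = True -> False = False
not V = not True = False
not U = not False = True
Q -> not U = True -> True = True
not V nor (Q -> not U) = False nor True = False
not R = not False = True
(not V nor (Q -> not U)) or not R = False or True = True
(P -> S) nor ((not V nor (Q -> not U)) or not R) = False nor True = False
Thus #1 is false.

#2: This is not U xor ((not S nor (not R nand P)) -> V).

not U = not False = True
not S = not False = True
not R = not False = True
not R nand P = True nand True = False
not S nor (not R nand P) = True nor False = False
(not S nor (not R nand P)) -> V = False -> True = True
not U xor ((not S nor (not R nand P)) -> V) = True xor True = False
So #2 is false.

#3: Parsed as not ((Q iff U) -> ((S xor R) -> P))

Q iff U = True iff False = False
S xor R = False xor False = False
(S xor R) -> P = False -> True = True
(Q iff U) -> ((S xor R) -> P) = False -> True = True
not ((Q iff U) -> ((S xor R) -> P)) = not True = False
So #3 is false.

0 of the 3 statements are true (none).

0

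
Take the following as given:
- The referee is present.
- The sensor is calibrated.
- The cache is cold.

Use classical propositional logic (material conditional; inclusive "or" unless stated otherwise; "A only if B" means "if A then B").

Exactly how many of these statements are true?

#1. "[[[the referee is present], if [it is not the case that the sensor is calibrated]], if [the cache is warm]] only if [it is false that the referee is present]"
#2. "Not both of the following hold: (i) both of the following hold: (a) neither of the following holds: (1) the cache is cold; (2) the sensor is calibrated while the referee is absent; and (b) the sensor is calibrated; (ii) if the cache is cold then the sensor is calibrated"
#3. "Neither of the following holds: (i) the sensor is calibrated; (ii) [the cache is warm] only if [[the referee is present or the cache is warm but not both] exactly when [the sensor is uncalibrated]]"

1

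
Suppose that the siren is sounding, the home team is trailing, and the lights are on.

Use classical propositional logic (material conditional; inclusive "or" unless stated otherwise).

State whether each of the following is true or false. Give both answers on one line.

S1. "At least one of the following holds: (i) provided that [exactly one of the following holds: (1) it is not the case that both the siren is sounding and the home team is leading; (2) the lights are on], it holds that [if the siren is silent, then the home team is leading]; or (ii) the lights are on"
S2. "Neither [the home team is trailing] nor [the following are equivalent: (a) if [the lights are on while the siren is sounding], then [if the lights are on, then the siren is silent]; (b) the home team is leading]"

Let P = "the siren is sounding" (T), Q = "the home team is leading" (F), R = "the lights are on" (T).

S1: Parsed as (((P nand Q) xor R) -> (~P -> Q)) | R

P nand Q = T nand F = T
(P nand Q) xor R = T xor T = F
~P = ~T = F
~P -> Q = F -> F = T
((P nand Q) xor R) -> (~P -> Q) = F -> T = T
(((P nand Q) xor R) -> (~P -> Q)) | R = T | T = T
Hence S1 is true.

S2: This is ~Q nor (((R & P) -> (R -> ~P)) <-> Q).

~Q = ~F = T
R & P = T & T = T
~P = ~T = F
R -> ~P = T -> F = F
(R & P) -> (R -> ~P) = T -> F = F
((R & P) -> (R -> ~P)) <-> Q = F <-> F = T
~Q nor (((R & P) -> (R -> ~P)) <-> Q) = T nor T = F
Hence S2 is false.

S1 T, S2 F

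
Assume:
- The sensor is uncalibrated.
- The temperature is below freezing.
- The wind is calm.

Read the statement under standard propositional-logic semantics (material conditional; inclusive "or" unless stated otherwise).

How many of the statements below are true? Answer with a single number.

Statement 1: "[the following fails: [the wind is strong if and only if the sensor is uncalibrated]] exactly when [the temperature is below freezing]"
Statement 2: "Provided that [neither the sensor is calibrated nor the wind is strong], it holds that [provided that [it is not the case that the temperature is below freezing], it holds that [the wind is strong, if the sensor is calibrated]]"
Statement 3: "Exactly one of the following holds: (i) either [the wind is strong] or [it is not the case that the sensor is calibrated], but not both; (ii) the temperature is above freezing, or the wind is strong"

Let R = "the wind is strong" (F), P = "the sensor is calibrated" (F), Q = "the temperature is below freezing" (T).

Statement 1: Formalization: ~(R <-> ~P) <-> Q

~P = ~F = T
R <-> ~P = F <-> T = F
~(R <-> ~P) = ~F = T
~(R <-> ~P) <-> Q = T <-> T = T
So Statement 1 is true.

Statement 2: In symbols: (P nor R) -> (~Q -> (P -> R))

P nor R = F nor F = T
~Q = ~T = F
P -> R = F -> F = T
~Q -> (P -> R) = F -> T = T
(P nor R) -> (~Q -> (P -> R)) = T -> T = T
Hence Statement 2 is true.

Statement 3: Parsed as (R xor ~P) xor (~Q | R)

~P = ~F = T
R xor ~P = F xor T = T
~Q = ~T = F
~Q | R = F | F = F
(R xor ~P) xor (~Q | R) = T xor F = T
So Statement 3 is true.

True statements: 3 (Statement 1, Statement 2, Statement 3).

3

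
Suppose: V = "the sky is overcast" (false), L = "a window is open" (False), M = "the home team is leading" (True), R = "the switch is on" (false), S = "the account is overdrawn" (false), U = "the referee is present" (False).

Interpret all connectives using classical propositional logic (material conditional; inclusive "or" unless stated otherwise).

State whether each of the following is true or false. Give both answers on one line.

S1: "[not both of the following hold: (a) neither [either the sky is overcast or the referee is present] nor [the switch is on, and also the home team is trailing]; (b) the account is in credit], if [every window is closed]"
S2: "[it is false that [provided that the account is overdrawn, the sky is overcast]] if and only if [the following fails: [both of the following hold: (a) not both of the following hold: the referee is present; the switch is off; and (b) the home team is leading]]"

S1: In symbols: ~L -> (((V | U) nor (R & ~M)) nand ~S)

~L = ~F = T
V | U = F | F = F
~M = ~T = F
R & ~M = F & F = F
(V | U) nor (R & ~M) = F nor F = T
~S = ~F = T
((V | U) nor (R & ~M)) nand ~S = T nand T = F
~L -> (((V | U) nor (R & ~M)) nand ~S) = T -> F = F
Hence S1 is false.

S2: This is ~(S -> V) <-> ~((U nand ~R) & M).

S -> V = F -> F = T
~(S -> V) = ~T = F
~R = ~F = T
U nand ~R = F nand T = T
(U nand ~R) & M = T & T = T
~((U nand ~R) & M) = ~T = F
~(S -> V) <-> ~((U nand ~R) & M) = F <-> F = T
Hence S2 is true.

S1 false, S2 true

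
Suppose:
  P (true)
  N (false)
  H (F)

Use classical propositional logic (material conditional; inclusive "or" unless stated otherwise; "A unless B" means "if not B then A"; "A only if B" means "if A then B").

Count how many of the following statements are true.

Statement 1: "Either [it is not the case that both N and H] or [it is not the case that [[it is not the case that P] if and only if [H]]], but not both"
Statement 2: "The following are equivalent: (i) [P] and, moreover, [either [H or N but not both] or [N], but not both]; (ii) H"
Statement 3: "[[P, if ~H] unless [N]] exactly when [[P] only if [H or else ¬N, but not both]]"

3

Statement 1: Parsed as (N nand H) xor ~(~P <-> H)

N nand H = F nand F = T
~P = ~T = F
~P <-> H = F <-> F = T
~(~P <-> H) = ~T = F
(N nand H) xor ~(~P <-> H) = T xor F = T
So Statement 1 is true.

Statement 2: Formalization: (P & ((H xor N) xor N)) <-> H

H xor N = F xor F = F
(H xor N) xor N = F xor F = F
P & ((H xor N) xor N) = T & F = F
(P & ((H xor N) xor N)) <-> H = F <-> F = T
So Statement 2 is true.

Statement 3: This is ((~H -> P) | N) <-> (P -> (H xor ~N)).

~H = ~F = T
~H -> P = T -> T = T
(~H -> P) | N = T | F = T
~N = ~F = T
H xor ~N = F xor T = T
P -> (H xor ~N) = T -> T = T
((~H -> P) | N) <-> (P -> (H xor ~N)) = T <-> T = T
So Statement 3 is true.

Count: 3.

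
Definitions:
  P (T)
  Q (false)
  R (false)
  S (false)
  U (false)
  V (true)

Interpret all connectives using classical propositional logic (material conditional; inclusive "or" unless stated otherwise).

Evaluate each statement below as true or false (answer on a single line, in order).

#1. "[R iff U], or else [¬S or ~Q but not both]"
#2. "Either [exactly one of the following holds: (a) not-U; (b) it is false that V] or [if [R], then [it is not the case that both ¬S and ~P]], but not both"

#1: Formalization: (R ↔ U) ∨ (¬S ⊕ ¬Q)

R ↔ U = F ↔ F = T
¬S = ¬F = T
¬Q = ¬F = T
¬S ⊕ ¬Q = T ⊕ T = F
(R ↔ U) ∨ (¬S ⊕ ¬Q) = T ∨ F = T
Hence #1 is true.

#2: Formalization: (¬U ⊕ ¬V) ⊕ (R → (¬S ↑ ¬P))

¬U = ¬F = T
¬V = ¬T = F
¬U ⊕ ¬V = T ⊕ F = T
¬S = ¬F = T
¬P = ¬T = F
¬S ↑ ¬P = T ↑ F = T
R → (¬S ↑ ¬P) = F → T = T
(¬U ⊕ ¬V) ⊕ (R → (¬S ↑ ¬P)) = T ⊕ T = F
Hence #2 is false.

#1 true, #2 false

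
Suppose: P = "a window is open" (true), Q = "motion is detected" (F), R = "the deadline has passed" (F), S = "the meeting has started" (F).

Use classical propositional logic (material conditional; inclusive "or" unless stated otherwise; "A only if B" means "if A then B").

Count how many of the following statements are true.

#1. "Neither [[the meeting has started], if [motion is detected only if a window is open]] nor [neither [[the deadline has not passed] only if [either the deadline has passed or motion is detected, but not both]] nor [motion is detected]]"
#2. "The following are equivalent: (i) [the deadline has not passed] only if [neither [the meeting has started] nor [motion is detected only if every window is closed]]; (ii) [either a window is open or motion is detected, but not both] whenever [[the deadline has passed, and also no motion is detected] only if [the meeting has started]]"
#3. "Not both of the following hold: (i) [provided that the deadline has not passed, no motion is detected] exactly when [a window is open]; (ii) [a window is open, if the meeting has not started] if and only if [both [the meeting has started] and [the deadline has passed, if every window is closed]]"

#1: Parsed as ((Q → P) → S) ↓ ((¬R → (R ⊕ Q)) ↓ Q)

Q → P = F → T = T
(Q → P) → S = T → F = F
¬R = ¬F = T
R ⊕ Q = F ⊕ F = F
¬R → (R ⊕ Q) = T → F = F
(¬R → (R ⊕ Q)) ↓ Q = F ↓ F = T
((Q → P) → S) ↓ ((¬R → (R ⊕ Q)) ↓ Q) = F ↓ T = F
So #1 is false.

#2: Formalization: (¬R → (S ↓ (Q → ¬P))) ↔ (((R ∧ ¬Q) → S) → (P ⊕ Q))

¬R = ¬F = T
¬P = ¬T = F
Q → ¬P = F → F = T
S ↓ (Q → ¬P) = F ↓ T = F
¬R → (S ↓ (Q → ¬P)) = T → F = F
¬Q = ¬F = T
R ∧ ¬Q = F ∧ T = F
(R ∧ ¬Q) → S = F → F = T
P ⊕ Q = T ⊕ F = T
((R ∧ ¬Q) → S) → (P ⊕ Q) = T → T = T
(¬R → (S ↓ (Q → ¬P))) ↔ (((R ∧ ¬Q) → S) → (P ⊕ Q)) = F ↔ T = F
Thus #2 is false.

#3: This is ((¬R → ¬Q) ↔ P) ↑ ((¬S → P) ↔ (S ∧ (¬P → R))).

¬R = ¬F = T
¬Q = ¬F = T
¬R → ¬Q = T → T = T
(¬R → ¬Q) ↔ P = T ↔ T = T
¬S = ¬F = T
¬S → P = T → T = T
¬P = ¬T = F
¬P → R = F → F = T
S ∧ (¬P → R) = F ∧ T = F
(¬S → P) ↔ (S ∧ (¬P → R)) = T ↔ F = F
((¬R → ¬Q) ↔ P) ↑ ((¬S → P) ↔ (S ∧ (¬P → R))) = T ↑ F = T
So #3 is true.

1 of the 3 statements is true (#3).

1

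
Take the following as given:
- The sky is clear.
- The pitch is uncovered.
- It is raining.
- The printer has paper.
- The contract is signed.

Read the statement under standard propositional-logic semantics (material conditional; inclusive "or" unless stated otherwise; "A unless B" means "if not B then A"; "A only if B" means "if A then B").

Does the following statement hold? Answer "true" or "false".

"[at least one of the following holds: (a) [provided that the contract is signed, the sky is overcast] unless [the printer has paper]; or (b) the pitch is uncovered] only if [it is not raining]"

Let U = "the contract is signed" (True), P = "the sky is overcast" (False), S = "the printer has paper" (True), Q = "the pitch is covered" (False), R = "it is raining" (True).
Parsed as (((U -> P) or S) or not Q) -> not R

U -> P = True -> False = False
(U -> P) or S = False or True = True
not Q = not False = True
((U -> P) or S) or not Q = True or True = True
not R = not True = False
(((U -> P) or S) or not Q) -> not R = True -> False = False

The statement is false.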